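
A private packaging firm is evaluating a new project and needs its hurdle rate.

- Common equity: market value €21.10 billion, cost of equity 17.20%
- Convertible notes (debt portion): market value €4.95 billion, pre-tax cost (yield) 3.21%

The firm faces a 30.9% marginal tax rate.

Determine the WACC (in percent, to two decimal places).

14.35%

Total capital V = 21.1 + 4.95 = 26.05.
Equity: weight = 21.1/26.05 = 0.8100; cost = 17.2%.
Convertible notes (debt portion): weight = 4.95/26.05 = 0.1900; after-tax cost = 3.21% × (1 − 30.9%) = 2.2181%.
WACC = 0.8100 × 17.2000% + 0.1900 × 2.2181% = 14.3532%.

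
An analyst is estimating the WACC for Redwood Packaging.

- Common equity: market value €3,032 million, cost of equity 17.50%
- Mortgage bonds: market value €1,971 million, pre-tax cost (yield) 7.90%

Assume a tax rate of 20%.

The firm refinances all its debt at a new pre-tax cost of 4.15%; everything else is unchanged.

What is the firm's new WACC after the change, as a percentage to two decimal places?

After the change:
Total capital V = 3032 + 1971 = 5003.
Equity: weight = 3032/5003 = 0.6060; cost = 17.5%.
Mortgage bonds: weight = 1971/5003 = 0.3940; after-tax cost = 4.15% × (1 − 20%) = 3.3200%.
WACC = 0.6060 × 17.5000% + 0.3940 × 3.3200% = 11.9136%.

11.91%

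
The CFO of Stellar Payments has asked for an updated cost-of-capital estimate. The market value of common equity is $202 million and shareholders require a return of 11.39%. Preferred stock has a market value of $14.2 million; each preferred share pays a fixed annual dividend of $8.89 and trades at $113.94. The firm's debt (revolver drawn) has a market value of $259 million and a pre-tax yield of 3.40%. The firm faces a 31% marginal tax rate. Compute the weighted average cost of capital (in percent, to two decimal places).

6.35%

Cost of preferred: Rp = 8.89 / 113.94 = 7.8024%.
Total capital V = 202 + 14.2 + 259 = 475.2.
Equity: weight = 202/475.2 = 0.4251; cost = 11.39%.
Preferred: weight = 14.2/475.2 = 0.0299; cost = 7.8024%.
Revolver drawn: weight = 259/475.2 = 0.5450; after-tax cost = 3.4% × (1 − 31%) = 2.3460%.
WACC = 0.4251 × 11.3900% + 0.0299 × 7.8024% + 0.5450 × 2.3460% = 6.3535%.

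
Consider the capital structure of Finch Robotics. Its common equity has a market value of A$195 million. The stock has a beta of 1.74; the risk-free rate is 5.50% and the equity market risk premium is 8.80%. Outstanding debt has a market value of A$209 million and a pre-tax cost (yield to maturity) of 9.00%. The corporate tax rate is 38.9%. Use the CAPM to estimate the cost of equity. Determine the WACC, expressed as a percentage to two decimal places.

12.89%

Cost of equity via CAPM: Re = 5.5% + 1.74 × 8.8% = 20.8120%.
Total capital V = 195 + 209 = 404.
Equity: weight = 195/404 = 0.4827; cost = 20.812%.
Debt: weight = 209/404 = 0.5173; after-tax cost = 9% × (1 − 38.9%) = 5.4990%.
WACC = 0.4827 × 20.8120% + 0.5173 × 5.4990% = 12.8902%.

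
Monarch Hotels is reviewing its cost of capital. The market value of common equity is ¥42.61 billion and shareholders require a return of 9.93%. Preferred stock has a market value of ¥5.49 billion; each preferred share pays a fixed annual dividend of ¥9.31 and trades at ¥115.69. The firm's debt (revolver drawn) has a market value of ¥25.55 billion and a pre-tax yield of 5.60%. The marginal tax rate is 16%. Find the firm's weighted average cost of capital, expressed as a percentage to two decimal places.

7.98%

Cost of preferred: Rp = 9.31 / 115.69 = 8.0474%.
Total capital V = 42.61 + 5.49 + 25.55 = 73.65.
Equity: weight = 42.61/73.65 = 0.5785; cost = 9.93%.
Preferred: weight = 5.49/73.65 = 0.0745; cost = 8.0474%.
Revolver drawn: weight = 25.55/73.65 = 0.3469; after-tax cost = 5.6% × (1 − 16%) = 4.7040%.
WACC = 0.5785 × 9.9300% + 0.0745 × 8.0474% + 0.3469 × 4.7040% = 7.9767%.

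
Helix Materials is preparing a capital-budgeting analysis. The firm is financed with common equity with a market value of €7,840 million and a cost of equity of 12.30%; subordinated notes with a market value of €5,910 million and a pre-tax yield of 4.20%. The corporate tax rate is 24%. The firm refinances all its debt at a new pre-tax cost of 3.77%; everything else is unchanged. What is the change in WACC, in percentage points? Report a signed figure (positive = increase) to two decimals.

Current WACC:
Total capital V = 7840 + 5910 = 13750.
Equity: weight = 7840/13750 = 0.5702; cost = 12.3%.
Subordinated notes: weight = 5910/13750 = 0.4298; after-tax cost = 4.2% × (1 − 24%) = 3.1920%.
WACC = 0.5702 × 12.3000% + 0.4298 × 3.1920% = 8.3852%.
After the change:
Total capital V = 7840 + 5910 = 13750.
Equity: weight = 7840/13750 = 0.5702; cost = 12.3%.
Subordinated notes: weight = 5910/13750 = 0.4298; after-tax cost = 3.77% × (1 − 24%) = 2.8652%.
WACC = 0.5702 × 12.3000% + 0.4298 × 2.8652% = 8.2448%.
Change in WACC = 8.2448% − 8.3852% = -0.1405 pp.

-0.14 pp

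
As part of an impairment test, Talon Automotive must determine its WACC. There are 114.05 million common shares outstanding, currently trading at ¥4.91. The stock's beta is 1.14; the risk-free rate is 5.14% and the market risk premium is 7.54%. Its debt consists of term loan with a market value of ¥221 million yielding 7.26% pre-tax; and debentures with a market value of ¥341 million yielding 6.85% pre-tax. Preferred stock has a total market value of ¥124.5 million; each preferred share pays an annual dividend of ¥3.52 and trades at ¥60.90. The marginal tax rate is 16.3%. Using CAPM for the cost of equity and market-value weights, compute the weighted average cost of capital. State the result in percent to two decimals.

9.39%

Cost of equity via CAPM: Re = 5.14% + 1.14 × 7.54% = 13.7356%.
Cost of preferred: Rp = 3.52 / 60.9 = 5.7800%.
Market value of equity E = 4.91 × 114.05m = 559.9855m.
Total capital V = 559.9855 + 124.5 + 221 + 341 = 1246.4855.
Equity: weight = 559.9855/1246.4855 = 0.4493; cost = 13.7356%.
Preferred: weight = 124.5/1246.4855 = 0.0999; cost = 5.78%.
Term loan: weight = 221/1246.4855 = 0.1773; after-tax cost = 7.26% × (1 − 16.3%) = 6.0766%.
Debentures: weight = 341/1246.4855 = 0.2736; after-tax cost = 6.85% × (1 − 16.3%) = 5.7334%.
WACC = 0.4493 × 13.7356% + 0.0999 × 5.7800% + 0.1773 × 6.0766% + 0.2736 × 5.7334% = 9.3939%.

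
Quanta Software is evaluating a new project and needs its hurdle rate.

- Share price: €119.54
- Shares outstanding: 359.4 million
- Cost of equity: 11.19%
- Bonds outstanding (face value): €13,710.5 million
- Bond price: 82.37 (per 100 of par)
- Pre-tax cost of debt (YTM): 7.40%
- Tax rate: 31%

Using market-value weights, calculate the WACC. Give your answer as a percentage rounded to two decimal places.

Market value of equity E = 119.54 × 359.4m = 42962.676m. Market value of debt D = 13710.5m × 82.37/100 = 11293.33885m.
Total capital V = 42962.676 + 11293.33885 = 54256.01485.
Equity: weight = 42962.676/54256.01485 = 0.7919; cost = 11.19%.
Bonds outstanding: weight = 11293.33885/54256.01485 = 0.2081; after-tax cost = 7.4% × (1 − 31%) = 5.1060%.
WACC = 0.7919 × 11.1900% + 0.2081 × 5.1060% = 9.9236%.

9.92%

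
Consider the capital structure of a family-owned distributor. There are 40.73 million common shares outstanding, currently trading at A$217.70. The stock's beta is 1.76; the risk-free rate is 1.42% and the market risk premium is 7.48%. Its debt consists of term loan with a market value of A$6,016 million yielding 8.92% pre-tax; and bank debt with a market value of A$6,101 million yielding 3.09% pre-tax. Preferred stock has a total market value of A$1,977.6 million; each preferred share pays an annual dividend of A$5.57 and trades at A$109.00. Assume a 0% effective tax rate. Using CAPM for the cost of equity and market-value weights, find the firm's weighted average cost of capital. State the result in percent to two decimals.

9.23%

Cost of equity via CAPM: Re = 1.42% + 1.76 × 7.48% = 14.5848%.
Cost of preferred: Rp = 5.57 / 109.0 = 5.1101%.
Market value of equity E = 217.7 × 40.73m = 8866.921m.
Total capital V = 8866.921 + 1977.6 + 6016 + 6101 = 22961.521.
Equity: weight = 8866.921/22961.521 = 0.3862; cost = 14.5848%.
Preferred: weight = 1977.6/22961.521 = 0.0861; cost = 5.1101%.
Term loan: weight = 6016/22961.521 = 0.2620; after-tax cost = 8.92% × (1 − 0%) = 8.9200%.
Bank debt: weight = 6101/22961.521 = 0.2657; after-tax cost = 3.09% × (1 − 0%) = 3.0900%.
WACC = 0.3862 × 14.5848% + 0.0861 × 5.1101% + 0.2620 × 8.9200% + 0.2657 × 3.0900% = 9.2303%.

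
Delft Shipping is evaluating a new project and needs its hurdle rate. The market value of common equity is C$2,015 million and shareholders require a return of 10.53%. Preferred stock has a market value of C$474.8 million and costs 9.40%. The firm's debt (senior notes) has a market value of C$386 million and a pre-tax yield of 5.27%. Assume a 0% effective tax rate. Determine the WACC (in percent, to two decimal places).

9.64%

Total capital V = 2015 + 474.8 + 386 = 2875.8.
Equity: weight = 2015/2875.8 = 0.7007; cost = 10.53%.
Preferred: weight = 474.8/2875.8 = 0.1651; cost = 9.4%.
Senior notes: weight = 386/2875.8 = 0.1342; after-tax cost = 5.27% × (1 − 0%) = 5.2700%.
WACC = 0.7007 × 10.5300% + 0.1651 × 9.4000% + 0.1342 × 5.2700% = 9.6374%.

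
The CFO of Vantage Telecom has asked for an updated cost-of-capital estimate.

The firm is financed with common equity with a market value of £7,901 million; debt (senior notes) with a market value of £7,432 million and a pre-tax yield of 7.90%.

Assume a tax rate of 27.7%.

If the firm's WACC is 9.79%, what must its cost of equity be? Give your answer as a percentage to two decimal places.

13.63%

Total capital V = 7901 + 7432 = 15333.
Equity weight = 7901/15333 = 0.5153.
Senior notes weight = 7432/15333 = 0.4847.
Debt contribution = 0.4847 × 7.9% × (1 − 27.7%) = 2.7685%.
Required equity contribution = 9.79% − 2.7685% = 7.0215%.
Re = 7.0215% / 0.5153 = 13.6262%.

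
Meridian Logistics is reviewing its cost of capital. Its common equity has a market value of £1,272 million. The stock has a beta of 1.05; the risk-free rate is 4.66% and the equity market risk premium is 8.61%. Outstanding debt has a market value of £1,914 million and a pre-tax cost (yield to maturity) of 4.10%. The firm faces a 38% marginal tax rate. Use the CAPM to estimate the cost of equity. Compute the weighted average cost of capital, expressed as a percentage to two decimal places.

7.00%

Cost of equity via CAPM: Re = 4.66% + 1.05 × 8.61% = 13.7005%.
Total capital V = 1272 + 1914 = 3186.
Equity: weight = 1272/3186 = 0.3992; cost = 13.7005%.
Debt: weight = 1914/3186 = 0.6008; after-tax cost = 4.1% × (1 − 38%) = 2.5420%.
WACC = 0.3992 × 13.7005% + 0.6008 × 2.5420% = 6.9970%.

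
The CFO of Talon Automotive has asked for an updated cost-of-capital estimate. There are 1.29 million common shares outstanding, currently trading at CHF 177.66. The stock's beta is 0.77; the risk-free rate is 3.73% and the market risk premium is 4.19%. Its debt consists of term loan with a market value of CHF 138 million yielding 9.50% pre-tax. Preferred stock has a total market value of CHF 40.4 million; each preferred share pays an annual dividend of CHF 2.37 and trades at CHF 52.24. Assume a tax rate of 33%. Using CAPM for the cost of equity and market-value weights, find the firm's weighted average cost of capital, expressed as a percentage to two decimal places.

6.52%

Cost of equity via CAPM: Re = 3.73% + 0.77 × 4.19% = 6.9563%.
Cost of preferred: Rp = 2.37 / 52.24 = 4.5368%.
Market value of equity E = 177.66 × 1.29m = 229.1814m.
Total capital V = 229.1814 + 40.4 + 138 = 407.5814.
Equity: weight = 229.1814/407.5814 = 0.5623; cost = 6.9563%.
Preferred: weight = 40.4/407.5814 = 0.0991; cost = 4.5368%.
Term loan: weight = 138/407.5814 = 0.3386; after-tax cost = 9.5% × (1 − 33%) = 6.3650%.
WACC = 0.5623 × 6.9563% + 0.0991 × 4.5368% + 0.3386 × 6.3650% = 6.5163%.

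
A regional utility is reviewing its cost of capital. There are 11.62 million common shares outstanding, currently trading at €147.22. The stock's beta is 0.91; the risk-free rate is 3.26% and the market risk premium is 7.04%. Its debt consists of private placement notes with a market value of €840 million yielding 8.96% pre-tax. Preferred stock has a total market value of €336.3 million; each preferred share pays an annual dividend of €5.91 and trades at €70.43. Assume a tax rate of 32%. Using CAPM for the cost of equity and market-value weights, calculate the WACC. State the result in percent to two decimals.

Cost of equity via CAPM: Re = 3.26% + 0.91 × 7.04% = 9.6664%.
Cost of preferred: Rp = 5.91 / 70.43 = 8.3913%.
Market value of equity E = 147.22 × 11.62m = 1710.6964m.
Total capital V = 1710.6964 + 336.3 + 840 = 2886.9964.
Equity: weight = 1710.6964/2886.9964 = 0.5926; cost = 9.6664%.
Preferred: weight = 336.3/2886.9964 = 0.1165; cost = 8.3913%.
Private placement notes: weight = 840/2886.9964 = 0.2910; after-tax cost = 8.96% × (1 − 32%) = 6.0928%.
WACC = 0.5926 × 9.6664% + 0.1165 × 8.3913% + 0.2910 × 6.0928% = 8.4781%.

8.48%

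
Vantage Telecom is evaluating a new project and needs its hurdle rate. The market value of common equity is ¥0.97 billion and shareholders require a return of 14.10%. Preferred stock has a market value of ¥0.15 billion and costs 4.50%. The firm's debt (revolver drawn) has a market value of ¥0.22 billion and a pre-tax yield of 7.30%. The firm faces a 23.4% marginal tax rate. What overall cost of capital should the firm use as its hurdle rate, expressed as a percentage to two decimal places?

Total capital V = 0.97 + 0.15 + 0.22 = 1.34.
Equity: weight = 0.97/1.34 = 0.7239; cost = 14.1%.
Preferred: weight = 0.15/1.34 = 0.1119; cost = 4.5%.
Revolver drawn: weight = 0.22/1.34 = 0.1642; after-tax cost = 7.3% × (1 − 23.4%) = 5.5918%.
WACC = 0.7239 × 14.1000% + 0.1119 × 4.5000% + 0.1642 × 5.5918% = 11.6285%.

11.63%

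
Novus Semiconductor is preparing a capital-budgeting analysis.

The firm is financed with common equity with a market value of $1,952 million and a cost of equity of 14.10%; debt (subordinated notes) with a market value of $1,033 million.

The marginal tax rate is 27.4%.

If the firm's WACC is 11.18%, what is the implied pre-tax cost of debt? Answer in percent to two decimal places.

Total capital V = 1952 + 1033 = 2985.
Equity weight = 1952/2985 = 0.6539.
Subordinated notes weight = 1033/2985 = 0.3461.
Equity contribution = 0.6539 × 14.1% = 9.2205%.
Remaining for debt = 11.18% − 9.2205% = 1.9595%.
Rd × (1 − 27.4%) × 0.3461 = 1.9595%  ⇒  Rd = 7.7992%.

7.80%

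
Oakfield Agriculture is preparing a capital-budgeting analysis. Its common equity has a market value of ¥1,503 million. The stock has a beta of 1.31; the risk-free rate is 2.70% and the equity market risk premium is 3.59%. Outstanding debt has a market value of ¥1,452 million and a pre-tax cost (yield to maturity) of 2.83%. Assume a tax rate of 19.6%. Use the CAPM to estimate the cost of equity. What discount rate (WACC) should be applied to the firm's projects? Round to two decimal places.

4.88%

Cost of equity via CAPM: Re = 2.7% + 1.31 × 3.59% = 7.4029%.
Total capital V = 1503 + 1452 = 2955.
Equity: weight = 1503/2955 = 0.5086; cost = 7.4029%.
Debt: weight = 1452/2955 = 0.4914; after-tax cost = 2.83% × (1 − 19.6%) = 2.2753%.
WACC = 0.5086 × 7.4029% + 0.4914 × 2.2753% = 4.8834%.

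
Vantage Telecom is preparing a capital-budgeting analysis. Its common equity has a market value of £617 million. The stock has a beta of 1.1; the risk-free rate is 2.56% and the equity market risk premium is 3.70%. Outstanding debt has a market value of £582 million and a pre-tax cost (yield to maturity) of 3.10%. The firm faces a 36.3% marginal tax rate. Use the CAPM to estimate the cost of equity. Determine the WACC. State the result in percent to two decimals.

4.37%

Cost of equity via CAPM: Re = 2.56% + 1.1 × 3.7% = 6.6300%.
Total capital V = 617 + 582 = 1199.
Equity: weight = 617/1199 = 0.5146; cost = 6.63%.
Debt: weight = 582/1199 = 0.4854; after-tax cost = 3.1% × (1 − 36.3%) = 1.9747%.
WACC = 0.5146 × 6.6300% + 0.4854 × 1.9747% = 4.3703%.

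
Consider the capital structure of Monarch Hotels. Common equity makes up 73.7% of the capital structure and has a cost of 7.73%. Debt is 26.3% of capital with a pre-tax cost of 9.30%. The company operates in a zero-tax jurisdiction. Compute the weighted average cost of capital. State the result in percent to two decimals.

After-tax cost of debt = 9.3% × (1 − 0%) = 9.3000%.
WACC = 0.737 × 7.7300% + 0.263 × 9.3000% = 8.1429%.

8.14%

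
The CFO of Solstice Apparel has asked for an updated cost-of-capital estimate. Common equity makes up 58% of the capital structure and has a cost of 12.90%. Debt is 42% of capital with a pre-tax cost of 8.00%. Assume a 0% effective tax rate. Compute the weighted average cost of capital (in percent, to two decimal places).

10.84%

After-tax cost of debt = 8% × (1 − 0%) = 8.0000%.
WACC = 0.580 × 12.9000% + 0.420 × 8.0000% = 10.8420%.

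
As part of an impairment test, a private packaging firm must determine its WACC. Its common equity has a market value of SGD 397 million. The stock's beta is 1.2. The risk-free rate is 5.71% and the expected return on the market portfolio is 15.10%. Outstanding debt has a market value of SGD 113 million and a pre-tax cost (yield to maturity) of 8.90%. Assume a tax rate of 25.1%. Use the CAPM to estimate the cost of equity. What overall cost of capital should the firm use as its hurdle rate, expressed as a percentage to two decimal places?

14.69%

Market risk premium = 15.1% − 5.71% = 9.39%.
Cost of equity via CAPM: Re = 5.71% + 1.2 × 9.39% = 16.9780%.
Total capital V = 397 + 113 = 510.
Equity: weight = 397/510 = 0.7784; cost = 16.978%.
Debt: weight = 113/510 = 0.2216; after-tax cost = 8.9% × (1 − 25.1%) = 6.6661%.
WACC = 0.7784 × 16.9780% + 0.2216 × 6.6661% = 14.6932%.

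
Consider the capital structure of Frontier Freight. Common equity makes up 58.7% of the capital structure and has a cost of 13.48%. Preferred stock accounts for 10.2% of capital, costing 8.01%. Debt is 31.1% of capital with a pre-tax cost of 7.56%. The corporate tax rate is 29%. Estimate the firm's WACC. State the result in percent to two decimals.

10.40%

After-tax cost of debt = 7.56% × (1 − 29%) = 5.3676%.
WACC = 0.587 × 13.4800% + 0.102 × 8.0100% + 0.311 × 5.3676% = 10.3991%.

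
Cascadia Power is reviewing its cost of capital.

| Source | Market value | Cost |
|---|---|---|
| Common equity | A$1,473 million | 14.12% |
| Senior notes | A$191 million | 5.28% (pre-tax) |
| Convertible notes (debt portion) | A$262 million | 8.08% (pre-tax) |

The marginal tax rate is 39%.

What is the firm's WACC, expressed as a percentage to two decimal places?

11.79%

Total capital V = 1473 + 191 + 262 = 1926.
Equity: weight = 1473/1926 = 0.7648; cost = 14.12%.
Senior notes: weight = 191/1926 = 0.0992; after-tax cost = 5.28% × (1 − 39%) = 3.2208%.
Convertible notes (debt portion): weight = 262/1926 = 0.1360; after-tax cost = 8.08% × (1 − 39%) = 4.9288%.
WACC = 0.7648 × 14.1200% + 0.0992 × 3.2208% + 0.1360 × 4.9288% = 11.7888%.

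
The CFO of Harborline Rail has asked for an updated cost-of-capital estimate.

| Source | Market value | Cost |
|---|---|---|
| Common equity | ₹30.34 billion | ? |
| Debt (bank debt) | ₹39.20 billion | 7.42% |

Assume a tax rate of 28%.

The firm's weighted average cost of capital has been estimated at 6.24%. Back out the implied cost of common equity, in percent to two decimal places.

Total capital V = 30.34 + 39.2 = 69.54.
Equity weight = 30.34/69.54 = 0.4363.
Bank debt weight = 39.2/69.54 = 0.5637.
Debt contribution = 0.5637 × 7.42% × (1 − 28%) = 3.0115%.
Required equity contribution = 6.24% − 3.0115% = 3.2285%.
Re = 3.2285% / 0.4363 = 7.3997%.

7.40%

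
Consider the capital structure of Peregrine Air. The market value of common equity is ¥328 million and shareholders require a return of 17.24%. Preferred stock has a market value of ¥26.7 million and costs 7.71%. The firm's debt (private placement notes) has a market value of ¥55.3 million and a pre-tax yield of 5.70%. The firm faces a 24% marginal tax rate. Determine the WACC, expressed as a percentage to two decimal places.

14.88%

Total capital V = 328 + 26.7 + 55.3 = 410.
Equity: weight = 328/410 = 0.8000; cost = 17.24%.
Preferred: weight = 26.7/410 = 0.0651; cost = 7.71%.
Private placement notes: weight = 55.3/410 = 0.1349; after-tax cost = 5.7% × (1 − 24%) = 4.3320%.
WACC = 0.8000 × 17.2400% + 0.0651 × 7.7100% + 0.1349 × 4.3320% = 14.8784%.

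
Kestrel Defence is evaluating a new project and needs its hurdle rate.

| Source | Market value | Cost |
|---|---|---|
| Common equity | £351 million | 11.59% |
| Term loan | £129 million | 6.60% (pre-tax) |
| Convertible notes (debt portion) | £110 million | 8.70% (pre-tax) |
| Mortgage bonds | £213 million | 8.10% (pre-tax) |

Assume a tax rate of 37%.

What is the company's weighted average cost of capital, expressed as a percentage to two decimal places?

7.84%

Total capital V = 351 + 129 + 110 + 213 = 803.
Equity: weight = 351/803 = 0.4371; cost = 11.59%.
Term loan: weight = 129/803 = 0.1606; after-tax cost = 6.6% × (1 − 37%) = 4.1580%.
Convertible notes (debt portion): weight = 110/803 = 0.1370; after-tax cost = 8.7% × (1 − 37%) = 5.4810%.
Mortgage bonds: weight = 213/803 = 0.2653; after-tax cost = 8.1% × (1 − 37%) = 5.1030%.
WACC = 0.4371 × 11.5900% + 0.1606 × 4.1580% + 0.1370 × 5.4810% + 0.2653 × 5.1030% = 7.8385%.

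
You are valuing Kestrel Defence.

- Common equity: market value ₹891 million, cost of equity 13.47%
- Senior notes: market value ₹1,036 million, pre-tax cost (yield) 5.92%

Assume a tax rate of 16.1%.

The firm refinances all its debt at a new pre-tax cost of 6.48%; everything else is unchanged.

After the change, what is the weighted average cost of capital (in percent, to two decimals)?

9.15%

After the change:
Total capital V = 891 + 1036 = 1927.
Equity: weight = 891/1927 = 0.4624; cost = 13.47%.
Senior notes: weight = 1036/1927 = 0.5376; after-tax cost = 6.48% × (1 − 16.1%) = 5.4367%.
WACC = 0.4624 × 13.4700% + 0.5376 × 5.4367% = 9.1511%.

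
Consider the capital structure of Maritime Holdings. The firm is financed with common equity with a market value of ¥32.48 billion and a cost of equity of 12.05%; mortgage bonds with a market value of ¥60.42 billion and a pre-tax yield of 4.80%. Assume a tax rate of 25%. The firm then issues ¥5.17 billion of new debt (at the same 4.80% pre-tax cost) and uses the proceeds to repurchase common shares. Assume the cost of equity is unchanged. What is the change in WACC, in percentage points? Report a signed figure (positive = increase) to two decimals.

Current WACC:
Total capital V = 32.48 + 60.42 = 92.9.
Equity: weight = 32.48/92.9 = 0.3496; cost = 12.05%.
Mortgage bonds: weight = 60.42/92.9 = 0.6504; after-tax cost = 4.8% × (1 − 25%) = 3.6000%.
WACC = 0.3496 × 12.0500% + 0.6504 × 3.6000% = 6.5543%.
After the change:
Total capital V = 27.31 + 65.59 = 92.9.
Equity: weight = 27.31/92.9 = 0.2940; cost = 12.05%.
Mortgage bonds: weight = 65.59/92.9 = 0.7060; after-tax cost = 4.8% × (1 − 25%) = 3.6000%.
WACC = 0.2940 × 12.0500% + 0.7060 × 3.6000% = 6.0841%.
Change in WACC = 6.0841% − 6.5543% = -0.4703 pp.

-0.47 pp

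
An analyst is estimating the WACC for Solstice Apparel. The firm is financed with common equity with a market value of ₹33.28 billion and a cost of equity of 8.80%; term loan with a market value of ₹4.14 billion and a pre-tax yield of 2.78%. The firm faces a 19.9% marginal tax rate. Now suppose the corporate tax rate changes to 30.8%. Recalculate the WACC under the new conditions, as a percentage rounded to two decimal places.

8.04%

After the change:
Total capital V = 33.28 + 4.14 = 37.42.
Equity: weight = 33.28/37.42 = 0.8894; cost = 8.8%.
Term loan: weight = 4.14/37.42 = 0.1106; after-tax cost = 2.78% × (1 − 30.8%) = 1.9238%.
WACC = 0.8894 × 8.8000% + 0.1106 × 1.9238% = 8.0392%.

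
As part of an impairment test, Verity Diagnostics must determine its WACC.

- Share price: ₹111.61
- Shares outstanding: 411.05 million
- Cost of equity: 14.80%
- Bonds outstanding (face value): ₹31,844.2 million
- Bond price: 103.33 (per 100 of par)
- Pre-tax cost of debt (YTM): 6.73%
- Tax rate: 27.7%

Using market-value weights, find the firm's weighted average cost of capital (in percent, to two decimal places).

Market value of equity E = 111.61 × 411.05m = 45877.2905m. Market value of debt D = 31844.2m × 103.33/100 = 32904.61186m.
Total capital V = 45877.2905 + 32904.61186 = 78781.90236.
Equity: weight = 45877.2905/78781.90236 = 0.5823; cost = 14.8%.
Bonds outstanding: weight = 32904.61186/78781.90236 = 0.4177; after-tax cost = 6.73% × (1 − 27.7%) = 4.8658%.
WACC = 0.5823 × 14.8000% + 0.4177 × 4.8658% = 10.6508%.

10.65%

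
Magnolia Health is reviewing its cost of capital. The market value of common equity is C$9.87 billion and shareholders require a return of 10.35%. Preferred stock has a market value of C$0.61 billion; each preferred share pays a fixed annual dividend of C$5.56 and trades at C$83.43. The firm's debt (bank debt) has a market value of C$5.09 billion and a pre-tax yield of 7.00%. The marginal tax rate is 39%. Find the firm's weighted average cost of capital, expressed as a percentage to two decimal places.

8.22%

Cost of preferred: Rp = 5.56 / 83.43 = 6.6643%.
Total capital V = 9.87 + 0.61 + 5.09 = 15.57.
Equity: weight = 9.87/15.57 = 0.6339; cost = 10.35%.
Preferred: weight = 0.61/15.57 = 0.0392; cost = 6.6643%.
Bank debt: weight = 5.09/15.57 = 0.3269; after-tax cost = 7% × (1 − 39%) = 4.2700%.
WACC = 0.6339 × 10.3500% + 0.0392 × 6.6643% + 0.3269 × 4.2700% = 8.2180%.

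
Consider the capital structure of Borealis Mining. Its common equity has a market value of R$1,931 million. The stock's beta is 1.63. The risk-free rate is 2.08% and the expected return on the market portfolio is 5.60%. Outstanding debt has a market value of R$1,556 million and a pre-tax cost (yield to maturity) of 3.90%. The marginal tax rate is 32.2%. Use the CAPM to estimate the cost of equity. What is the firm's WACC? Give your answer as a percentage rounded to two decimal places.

Market risk premium = 5.6% − 2.08% = 3.52%.
Cost of equity via CAPM: Re = 2.08% + 1.63 × 3.52% = 7.8176%.
Total capital V = 1931 + 1556 = 3487.
Equity: weight = 1931/3487 = 0.5538; cost = 7.8176%.
Debt: weight = 1556/3487 = 0.4462; after-tax cost = 3.9% × (1 − 32.2%) = 2.6442%.
WACC = 0.5538 × 7.8176% + 0.4462 × 2.6442% = 5.5091%.

5.51%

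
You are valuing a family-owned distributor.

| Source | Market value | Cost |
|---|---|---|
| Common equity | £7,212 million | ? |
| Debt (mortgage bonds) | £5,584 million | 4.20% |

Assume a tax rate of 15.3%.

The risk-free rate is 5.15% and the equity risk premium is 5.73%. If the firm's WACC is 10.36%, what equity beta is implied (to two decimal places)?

1.83

Total capital V = 7212 + 5584 = 12796.
Equity weight = 7212/12796 = 0.5636.
Mortgage bonds weight = 5584/12796 = 0.4364.
Debt contribution = 0.4364 × 4.2% × (1 − 15.3%) = 1.5524%.
Required equity contribution = 10.36% − 1.5524% = 8.8076%  ⇒  Re = 15.6270%.
CAPM: 15.6270% = 5.15% + β × 5.73%  ⇒  β = 1.8284.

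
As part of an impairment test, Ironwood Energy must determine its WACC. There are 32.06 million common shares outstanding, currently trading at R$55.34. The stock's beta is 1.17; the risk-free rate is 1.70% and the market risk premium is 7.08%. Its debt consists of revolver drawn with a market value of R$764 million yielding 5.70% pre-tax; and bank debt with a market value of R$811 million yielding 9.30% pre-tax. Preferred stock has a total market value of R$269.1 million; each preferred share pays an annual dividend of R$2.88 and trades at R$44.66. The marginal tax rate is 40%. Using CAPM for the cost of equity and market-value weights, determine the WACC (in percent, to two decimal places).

Cost of equity via CAPM: Re = 1.7% + 1.17 × 7.08% = 9.9836%.
Cost of preferred: Rp = 2.88 / 44.66 = 6.4487%.
Market value of equity E = 55.34 × 32.06m = 1774.2004m.
Total capital V = 1774.2004 + 269.1 + 764 + 811 = 3618.3004.
Equity: weight = 1774.2004/3618.3004 = 0.4903; cost = 9.9836%.
Preferred: weight = 269.1/3618.3004 = 0.0744; cost = 6.4487%.
Revolver drawn: weight = 764/3618.3004 = 0.2111; after-tax cost = 5.7% × (1 − 40%) = 3.4200%.
Bank debt: weight = 811/3618.3004 = 0.2241; after-tax cost = 9.3% × (1 − 40%) = 5.5800%.
WACC = 0.4903 × 9.9836% + 0.0744 × 6.4487% + 0.2111 × 3.4200% + 0.2241 × 5.5800% = 7.3478%.

7.35%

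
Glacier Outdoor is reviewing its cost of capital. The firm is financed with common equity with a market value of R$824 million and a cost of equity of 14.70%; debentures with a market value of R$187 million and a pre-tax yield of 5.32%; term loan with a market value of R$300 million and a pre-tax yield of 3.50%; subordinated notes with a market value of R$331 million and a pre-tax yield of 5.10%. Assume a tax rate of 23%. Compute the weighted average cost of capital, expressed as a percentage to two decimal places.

9.13%

Total capital V = 824 + 187 + 300 + 331 = 1642.
Equity: weight = 824/1642 = 0.5018; cost = 14.7%.
Debentures: weight = 187/1642 = 0.1139; after-tax cost = 5.32% × (1 − 23%) = 4.0964%.
Term loan: weight = 300/1642 = 0.1827; after-tax cost = 3.5% × (1 − 23%) = 2.6950%.
Subordinated notes: weight = 331/1642 = 0.2016; after-tax cost = 5.1% × (1 − 23%) = 3.9270%.
WACC = 0.5018 × 14.7000% + 0.1139 × 4.0964% + 0.1827 × 2.6950% + 0.2016 × 3.9270% = 9.1274%.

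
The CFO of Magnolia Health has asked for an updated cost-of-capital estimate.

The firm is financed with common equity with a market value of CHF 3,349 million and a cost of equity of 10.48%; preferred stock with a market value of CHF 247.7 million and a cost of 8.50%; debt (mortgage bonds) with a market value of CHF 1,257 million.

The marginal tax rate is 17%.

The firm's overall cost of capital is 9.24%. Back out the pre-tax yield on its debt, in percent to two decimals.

Total capital V = 3349 + 247.7 + 1257 = 4853.7.
Equity weight = 3349/4853.7 = 0.6900.
Preferred weight = 247.7/4853.7 = 0.0510.
Mortgage bonds weight = 1257/4853.7 = 0.2590.
Equity contribution = 0.6900 × 10.48% = 7.2311%.
Preferred contribution = 0.0510 × 8.5% = 0.4338%.
Remaining for debt = 9.24% − 7.6649% = 1.5751%.
Rd × (1 − 17%) × 0.2590 = 1.5751%  ⇒  Rd = 7.3278%.

7.33%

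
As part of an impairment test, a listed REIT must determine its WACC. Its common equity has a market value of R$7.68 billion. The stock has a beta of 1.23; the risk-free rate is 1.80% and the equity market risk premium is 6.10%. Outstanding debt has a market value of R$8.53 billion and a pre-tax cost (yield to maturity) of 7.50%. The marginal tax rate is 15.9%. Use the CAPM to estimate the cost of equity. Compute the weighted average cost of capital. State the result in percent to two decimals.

Cost of equity via CAPM: Re = 1.8% + 1.23 × 6.1% = 9.3030%.
Total capital V = 7.68 + 8.53 = 16.21.
Equity: weight = 7.68/16.21 = 0.4738; cost = 9.303%.
Debt: weight = 8.53/16.21 = 0.5262; after-tax cost = 7.5% × (1 − 15.9%) = 6.3075%.
WACC = 0.4738 × 9.3030% + 0.5262 × 6.3075% = 7.7267%.

7.73%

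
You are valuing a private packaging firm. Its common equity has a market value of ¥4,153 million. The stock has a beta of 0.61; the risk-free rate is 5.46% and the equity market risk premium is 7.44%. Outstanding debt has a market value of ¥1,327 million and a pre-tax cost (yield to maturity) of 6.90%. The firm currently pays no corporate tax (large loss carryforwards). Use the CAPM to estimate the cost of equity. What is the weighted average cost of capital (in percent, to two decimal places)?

Cost of equity via CAPM: Re = 5.46% + 0.61 × 7.44% = 9.9984%.
Total capital V = 4153 + 1327 = 5480.
Equity: weight = 4153/5480 = 0.7578; cost = 9.9984%.
Debt: weight = 1327/5480 = 0.2422; after-tax cost = 6.9% × (1 − 0%) = 6.9000%.
WACC = 0.7578 × 9.9984% + 0.2422 × 6.9000% = 9.2481%.

9.25%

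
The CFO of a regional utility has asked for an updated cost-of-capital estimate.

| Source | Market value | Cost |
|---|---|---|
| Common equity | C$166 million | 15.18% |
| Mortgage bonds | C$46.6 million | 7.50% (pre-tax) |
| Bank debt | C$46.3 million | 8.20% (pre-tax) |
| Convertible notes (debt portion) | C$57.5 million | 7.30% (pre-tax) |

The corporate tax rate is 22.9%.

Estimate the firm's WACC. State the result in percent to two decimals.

Total capital V = 166 + 46.6 + 46.3 + 57.5 = 316.4.
Equity: weight = 166/316.4 = 0.5247; cost = 15.18%.
Mortgage bonds: weight = 46.6/316.4 = 0.1473; after-tax cost = 7.5% × (1 − 22.9%) = 5.7825%.
Bank debt: weight = 46.3/316.4 = 0.1463; after-tax cost = 8.2% × (1 − 22.9%) = 6.3222%.
Convertible notes (debt portion): weight = 57.5/316.4 = 0.1817; after-tax cost = 7.3% × (1 − 22.9%) = 5.6283%.
WACC = 0.5247 × 15.1800% + 0.1473 × 5.7825% + 0.1463 × 6.3222% + 0.1817 × 5.6283% = 10.7639%.

10.76%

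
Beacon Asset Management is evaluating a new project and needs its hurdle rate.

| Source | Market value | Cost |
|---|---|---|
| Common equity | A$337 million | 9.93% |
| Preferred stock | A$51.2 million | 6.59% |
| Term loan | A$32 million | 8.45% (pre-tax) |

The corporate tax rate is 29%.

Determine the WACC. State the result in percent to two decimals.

Total capital V = 337 + 51.2 + 32 = 420.2.
Equity: weight = 337/420.2 = 0.8020; cost = 9.93%.
Preferred: weight = 51.2/420.2 = 0.1218; cost = 6.59%.
Term loan: weight = 32/420.2 = 0.0762; after-tax cost = 8.45% × (1 − 29%) = 5.9995%.
WACC = 0.8020 × 9.9300% + 0.1218 × 6.5900% + 0.0762 × 5.9995% = 9.2237%.

9.22%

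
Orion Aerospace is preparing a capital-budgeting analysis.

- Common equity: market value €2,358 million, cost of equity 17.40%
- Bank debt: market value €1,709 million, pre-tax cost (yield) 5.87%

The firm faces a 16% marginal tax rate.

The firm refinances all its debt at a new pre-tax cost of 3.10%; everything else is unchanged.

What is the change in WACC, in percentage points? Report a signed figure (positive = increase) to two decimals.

Current WACC:
Total capital V = 2358 + 1709 = 4067.
Equity: weight = 2358/4067 = 0.5798; cost = 17.4%.
Bank debt: weight = 1709/4067 = 0.4202; after-tax cost = 5.87% × (1 − 16%) = 4.9308%.
WACC = 0.5798 × 17.4000% + 0.4202 × 4.9308% = 12.1603%.
After the change:
Total capital V = 2358 + 1709 = 4067.
Equity: weight = 2358/4067 = 0.5798; cost = 17.4%.
Bank debt: weight = 1709/4067 = 0.4202; after-tax cost = 3.1% × (1 − 16%) = 2.6040%.
WACC = 0.5798 × 17.4000% + 0.4202 × 2.6040% = 11.1826%.
Change in WACC = 11.1826% − 12.1603% = -0.9777 pp.

-0.98 pp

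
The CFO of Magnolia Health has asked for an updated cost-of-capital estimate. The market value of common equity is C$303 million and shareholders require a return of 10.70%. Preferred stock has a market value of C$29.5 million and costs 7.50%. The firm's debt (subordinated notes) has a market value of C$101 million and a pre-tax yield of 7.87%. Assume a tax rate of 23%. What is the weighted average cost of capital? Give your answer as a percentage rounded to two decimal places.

9.40%

Total capital V = 303 + 29.5 + 101 = 433.5.
Equity: weight = 303/433.5 = 0.6990; cost = 10.7%.
Preferred: weight = 29.5/433.5 = 0.0681; cost = 7.5%.
Subordinated notes: weight = 101/433.5 = 0.2330; after-tax cost = 7.87% × (1 − 23%) = 6.0599%.
WACC = 0.6990 × 10.7000% + 0.0681 × 7.5000% + 0.2330 × 6.0599% = 9.4012%.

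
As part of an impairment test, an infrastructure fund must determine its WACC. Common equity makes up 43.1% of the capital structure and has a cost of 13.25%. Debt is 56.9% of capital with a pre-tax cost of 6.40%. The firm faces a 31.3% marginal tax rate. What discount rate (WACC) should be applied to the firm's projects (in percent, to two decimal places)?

8.21%

After-tax cost of debt = 6.4% × (1 − 31.3%) = 4.3968%.
WACC = 0.431 × 13.2500% + 0.569 × 4.3968% = 8.2125%.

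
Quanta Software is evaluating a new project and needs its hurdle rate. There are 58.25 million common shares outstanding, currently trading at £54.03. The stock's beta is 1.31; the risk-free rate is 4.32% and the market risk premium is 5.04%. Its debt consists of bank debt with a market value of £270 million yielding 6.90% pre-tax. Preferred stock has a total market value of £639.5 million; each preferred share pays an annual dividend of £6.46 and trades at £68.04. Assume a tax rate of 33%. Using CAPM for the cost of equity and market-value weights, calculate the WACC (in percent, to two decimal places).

Cost of equity via CAPM: Re = 4.32% + 1.31 × 5.04% = 10.9224%.
Cost of preferred: Rp = 6.46 / 68.04 = 9.4944%.
Market value of equity E = 54.03 × 58.25m = 3147.2475m.
Total capital V = 3147.2475 + 639.5 + 270 = 4056.7475.
Equity: weight = 3147.2475/4056.7475 = 0.7758; cost = 10.9224%.
Preferred: weight = 639.5/4056.7475 = 0.1576; cost = 9.4944%.
Bank debt: weight = 270/4056.7475 = 0.0666; after-tax cost = 6.9% × (1 − 33%) = 4.6230%.
WACC = 0.7758 × 10.9224% + 0.1576 × 9.4944% + 0.0666 × 4.6230% = 10.2780%.

10.28%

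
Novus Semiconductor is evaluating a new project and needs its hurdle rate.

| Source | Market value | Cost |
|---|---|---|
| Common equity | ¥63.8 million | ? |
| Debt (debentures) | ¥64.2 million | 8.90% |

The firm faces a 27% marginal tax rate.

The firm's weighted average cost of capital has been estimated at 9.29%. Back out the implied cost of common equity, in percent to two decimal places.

Total capital V = 63.8 + 64.2 = 128.
Equity weight = 63.8/128 = 0.4984.
Debentures weight = 64.2/128 = 0.5016.
Debt contribution = 0.5016 × 8.9% × (1 − 27%) = 3.2587%.
Required equity contribution = 9.29% − 3.2587% = 6.0313%.
Re = 6.0313% / 0.4984 = 12.1005%.

12.10%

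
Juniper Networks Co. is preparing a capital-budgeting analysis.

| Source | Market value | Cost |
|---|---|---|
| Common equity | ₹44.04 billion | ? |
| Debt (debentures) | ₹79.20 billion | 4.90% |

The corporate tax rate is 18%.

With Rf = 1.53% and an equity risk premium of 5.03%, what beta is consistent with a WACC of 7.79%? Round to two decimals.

Total capital V = 44.04 + 79.2 = 123.24.
Equity weight = 44.04/123.24 = 0.3574.
Debentures weight = 79.2/123.24 = 0.6426.
Debt contribution = 0.6426 × 4.9% × (1 − 18%) = 2.5822%.
Required equity contribution = 7.79% − 2.5822% = 5.2078%  ⇒  Re = 14.5734%.
CAPM: 14.5734% = 1.53% + β × 5.03%  ⇒  β = 2.5931.

2.59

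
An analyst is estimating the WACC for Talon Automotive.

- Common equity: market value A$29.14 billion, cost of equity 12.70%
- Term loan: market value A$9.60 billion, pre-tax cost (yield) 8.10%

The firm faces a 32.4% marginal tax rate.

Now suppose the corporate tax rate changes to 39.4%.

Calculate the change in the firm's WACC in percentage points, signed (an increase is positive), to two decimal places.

Current WACC:
Total capital V = 29.14 + 9.6 = 38.74.
Equity: weight = 29.14/38.74 = 0.7522; cost = 12.7%.
Term loan: weight = 9.6/38.74 = 0.2478; after-tax cost = 8.1% × (1 − 32.4%) = 5.4756%.
WACC = 0.7522 × 12.7000% + 0.2478 × 5.4756% = 10.9098%.
After the change:
Total capital V = 29.14 + 9.6 = 38.74.
Equity: weight = 29.14/38.74 = 0.7522; cost = 12.7%.
Term loan: weight = 9.6/38.74 = 0.2478; after-tax cost = 8.1% × (1 − 39.4%) = 4.9086%.
WACC = 0.7522 × 12.7000% + 0.2478 × 4.9086% = 10.7692%.
Change in WACC = 10.7692% − 10.9098% = -0.1405 pp.

-0.14 pp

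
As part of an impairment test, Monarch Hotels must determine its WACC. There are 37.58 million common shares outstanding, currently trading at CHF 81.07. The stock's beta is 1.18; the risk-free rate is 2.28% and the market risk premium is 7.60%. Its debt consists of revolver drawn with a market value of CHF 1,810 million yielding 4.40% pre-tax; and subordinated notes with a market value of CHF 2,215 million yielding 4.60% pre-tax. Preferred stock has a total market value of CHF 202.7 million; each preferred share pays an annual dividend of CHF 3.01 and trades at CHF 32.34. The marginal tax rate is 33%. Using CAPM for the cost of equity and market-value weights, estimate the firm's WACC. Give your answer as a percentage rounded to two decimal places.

Cost of equity via CAPM: Re = 2.28% + 1.18 × 7.6% = 11.2480%.
Cost of preferred: Rp = 3.01 / 32.34 = 9.3074%.
Market value of equity E = 81.07 × 37.58m = 3046.6106m.
Total capital V = 3046.6106 + 202.7 + 1810 + 2215 = 7274.3106.
Equity: weight = 3046.6106/7274.3106 = 0.4188; cost = 11.248%.
Preferred: weight = 202.7/7274.3106 = 0.0279; cost = 9.3074%.
Revolver drawn: weight = 1810/7274.3106 = 0.2488; after-tax cost = 4.4% × (1 − 33%) = 2.9480%.
Subordinated notes: weight = 2215/7274.3106 = 0.3045; after-tax cost = 4.6% × (1 − 33%) = 3.0820%.
WACC = 0.4188 × 11.2480% + 0.0279 × 9.3074% + 0.2488 × 2.9480% + 0.3045 × 3.0820% = 6.6422%.

6.64%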